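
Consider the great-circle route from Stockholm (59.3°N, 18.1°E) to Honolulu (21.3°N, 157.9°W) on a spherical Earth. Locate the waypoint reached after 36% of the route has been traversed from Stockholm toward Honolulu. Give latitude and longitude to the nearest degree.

≈ 85°N, 138°W

Convert each endpoint to a unit vector on the sphere (x = cos φ cos λ, y = cos φ sin λ, z = sin φ).
The central angle between the endpoints is δ = arccos(p₁·p₂) ≈ 1.734 rad (99.3°).
Interpolate at f = 0.36 with slerp weights a = sin((1−f)δ)/sin δ ≈ 0.908, b = sin(fδ)/sin δ ≈ 0.592.
p = a·p₁ + b·p₂ ≈ (-0.071, -0.064, 0.995); φ = arcsin(p_z) ≈ 84.54°, λ = atan2(p_y, p_x) ≈ -138.06°.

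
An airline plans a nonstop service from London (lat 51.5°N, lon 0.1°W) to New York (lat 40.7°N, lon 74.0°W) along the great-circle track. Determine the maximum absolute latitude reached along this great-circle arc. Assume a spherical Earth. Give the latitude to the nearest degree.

≈ 54°N

The great circle lies in the plane with unit normal n̂ = (p₁ × p₂)/|p₁ × p₂|.
Here n̂_z ≈ -0.591; the vertex latitude is φ_max = arccos|n̂_z| ≈ 53.8°.
Check via Clairaut: cos φ_max = |cos φ₁| · sin C = cos(51.5°)·sin(71.7°) ≈ 0.591, again giving ≈ 53.8°.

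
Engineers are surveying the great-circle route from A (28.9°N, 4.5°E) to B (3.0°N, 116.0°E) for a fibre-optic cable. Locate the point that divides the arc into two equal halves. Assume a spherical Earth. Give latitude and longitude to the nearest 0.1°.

The haversine formula gives a central angle δ ≈ 1.870 rad (107.2°) between the endpoints.
Interpolate at f = 1/2 with slerp weights a = sin((1−f)δ)/sin δ ≈ 0.842, b = sin(fδ)/sin δ ≈ 0.842.
p = a·p₁ + b·p₂ ≈ (0.366, 0.814, 0.451); φ = arcsin(p_z) ≈ 26.82°, λ = atan2(p_y, p_x) ≈ 65.76°.

≈ (26.8°N, 65.8°E)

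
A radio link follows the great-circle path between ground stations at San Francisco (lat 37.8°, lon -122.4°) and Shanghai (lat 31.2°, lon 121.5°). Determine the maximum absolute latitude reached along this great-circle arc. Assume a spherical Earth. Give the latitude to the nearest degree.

The great circle lies in the plane with unit normal n̂ = (p₁ × p₂)/|p₁ × p₂|.
Here n̂_z ≈ -0.607; the vertex latitude is φ_max = arccos|n̂_z| ≈ 52.6°.
Check via Clairaut: cos φ_max = |cos φ₁| · sin C = cos(37.8°)·sin(50.2°) ≈ 0.607, again giving ≈ 52.6°.

≈ 53°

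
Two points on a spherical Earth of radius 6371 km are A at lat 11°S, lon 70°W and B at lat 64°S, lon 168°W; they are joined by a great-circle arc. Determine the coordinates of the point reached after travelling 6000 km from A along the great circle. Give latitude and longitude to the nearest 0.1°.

≈ lat 55.7°S, lon 108.8°W

From cos δ = sin φ₁ sin φ₂ + cos φ₁ cos φ₂ cos Δλ, the central angle is δ ≈ 1.459 rad (83.6°). The total great-circle distance is δ·R ≈ 1.459 × 6371 ≈ 9295 km, so the target fraction is f = 6000/9295 ≈ 0.646.
Interpolate at f ≈ 0.646 with slerp weights a = sin((1−f)δ)/sin δ ≈ 0.498, b = sin(fδ)/sin δ ≈ 0.814.
p = a·p₁ + b·p₂ ≈ (-0.182, -0.533, -0.826); φ = arcsin(p_z) ≈ -55.72°, λ = atan2(p_y, p_x) ≈ -108.84°.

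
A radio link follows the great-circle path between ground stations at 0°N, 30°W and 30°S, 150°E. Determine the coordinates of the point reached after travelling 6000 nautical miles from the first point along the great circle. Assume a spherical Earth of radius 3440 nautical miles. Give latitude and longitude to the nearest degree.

From cos δ = sin φ₁ sin φ₂ + cos φ₁ cos φ₂ cos Δλ, the central angle is δ ≈ 2.618 rad (150.0°). The total great-circle distance is δ·R ≈ 2.618 × 3440 ≈ 9006 nmi, so the target fraction is f = 6000/9006 ≈ 0.666.
Interpolate at f ≈ 0.666 with slerp weights a = sin((1−f)δ)/sin δ ≈ 1.534, b = sin(fδ)/sin δ ≈ 1.970.
p = a·p₁ + b·p₂ ≈ (-0.149, 0.086, -0.985); φ = arcsin(p_z) ≈ -80.07°, λ = atan2(p_y, p_x) ≈ 150.00°.

≈ 80°S, 150°E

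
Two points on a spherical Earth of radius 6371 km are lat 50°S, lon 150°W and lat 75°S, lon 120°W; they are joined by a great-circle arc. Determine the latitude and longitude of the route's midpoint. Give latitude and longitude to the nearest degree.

≈ lat 63°S, lon 142°W

Write both endpoints as unit vectors p₁, p₂ with components (cos φ cos λ, cos φ sin λ, sin φ).
The central angle between the endpoints is δ = arccos(p₁·p₂) ≈ 0.486 rad (27.9°).
Interpolate at f = 1/2 with slerp weights a = sin((1−f)δ)/sin δ ≈ 0.515, b = sin(fδ)/sin δ ≈ 0.515.
p = a·p₁ + b·p₂ ≈ (-0.353, -0.281, -0.892); φ = arcsin(p_z) ≈ -63.16°, λ = atan2(p_y, p_x) ≈ -141.51°.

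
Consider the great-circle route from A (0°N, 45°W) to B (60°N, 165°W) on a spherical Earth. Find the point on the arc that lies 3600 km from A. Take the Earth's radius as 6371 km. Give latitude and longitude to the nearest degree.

Write both endpoints as unit vectors p₁, p₂ with components (cos φ cos λ, cos φ sin λ, sin φ).
The central angle between the endpoints is δ = arccos(p₁·p₂) ≈ 1.823 rad (104.5°). The total great-circle distance is δ·R ≈ 1.823 × 6371 ≈ 11617 km, so the target fraction is f = 3600/11617 ≈ 0.310.
Interpolate at f ≈ 0.310 with slerp weights a = sin((1−f)δ)/sin δ ≈ 0.983, b = sin(fδ)/sin δ ≈ 0.553.
p = a·p₁ + b·p₂ ≈ (0.428, -0.767, 0.479); φ = arcsin(p_z) ≈ 28.62°, λ = atan2(p_y, p_x) ≈ -60.83°.

≈ (29°N, 61°W)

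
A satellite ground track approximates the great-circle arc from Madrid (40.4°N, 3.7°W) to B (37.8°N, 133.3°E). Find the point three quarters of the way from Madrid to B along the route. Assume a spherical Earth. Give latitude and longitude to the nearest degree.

≈ (56°N, 112°E)

Convert each endpoint to a unit vector on the sphere (x = cos φ cos λ, y = cos φ sin λ, z = sin φ).
The central angle between the endpoints is δ = arccos(p₁·p₂) ≈ 1.614 rad (92.5°).
Interpolate at f = 3/4 with slerp weights a = sin((1−f)δ)/sin δ ≈ 0.393, b = sin(fδ)/sin δ ≈ 0.937.
p = a·p₁ + b·p₂ ≈ (-0.209, 0.519, 0.829); φ = arcsin(p_z) ≈ 55.96°, λ = atan2(p_y, p_x) ≈ 111.92°.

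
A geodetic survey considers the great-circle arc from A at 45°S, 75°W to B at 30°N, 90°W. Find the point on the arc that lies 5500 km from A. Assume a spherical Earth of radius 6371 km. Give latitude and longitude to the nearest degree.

Convert each endpoint to a unit vector on the sphere (x = cos φ cos λ, y = cos φ sin λ, z = sin φ).
The central angle between the endpoints is δ = arccos(p₁·p₂) ≈ 1.331 rad (76.2°). The total great-circle distance is δ·R ≈ 1.331 × 6371 ≈ 8477 km, so the target fraction is f = 5500/8477 ≈ 0.649.
Interpolate at f ≈ 0.649 with slerp weights a = sin((1−f)δ)/sin δ ≈ 0.464, b = sin(fδ)/sin δ ≈ 0.782.
p = a·p₁ + b·p₂ ≈ (0.085, -0.994, 0.063); φ = arcsin(p_z) ≈ 3.63°, λ = atan2(p_y, p_x) ≈ -85.12°.

≈ 4°N, 85°W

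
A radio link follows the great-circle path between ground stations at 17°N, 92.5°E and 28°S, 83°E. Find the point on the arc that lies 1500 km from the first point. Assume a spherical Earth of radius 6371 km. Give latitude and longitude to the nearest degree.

≈ 4°N, 90°E

Convert each endpoint to a unit vector on the sphere (x = cos φ cos λ, y = cos φ sin λ, z = sin φ).
The central angle between the endpoints is δ = arccos(p₁·p₂) ≈ 0.802 rad (45.9°). The total great-circle distance is δ·R ≈ 0.802 × 6371 ≈ 5107 km, so the target fraction is f = 1500/5107 ≈ 0.294.
Interpolate at f ≈ 0.294 with slerp weights a = sin((1−f)δ)/sin δ ≈ 0.747, b = sin(fδ)/sin δ ≈ 0.325.
p = a·p₁ + b·p₂ ≈ (0.004, 0.998, 0.066); φ = arcsin(p_z) ≈ 3.78°, λ = atan2(p_y, p_x) ≈ 89.78°.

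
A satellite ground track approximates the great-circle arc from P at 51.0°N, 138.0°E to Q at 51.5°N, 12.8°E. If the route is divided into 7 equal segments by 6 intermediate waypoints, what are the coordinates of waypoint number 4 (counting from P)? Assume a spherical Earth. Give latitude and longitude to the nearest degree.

From cos δ = sin φ₁ sin φ₂ + cos φ₁ cos φ₂ cos Δλ, the central angle is δ ≈ 1.178 rad (67.5°).
Interpolate at f = 4/7 with slerp weights a = sin((1−f)δ)/sin δ ≈ 0.524, b = sin(fδ)/sin δ ≈ 0.675.
p = a·p₁ + b·p₂ ≈ (0.165, 0.314, 0.935); φ = arcsin(p_z) ≈ 69.25°, λ = atan2(p_y, p_x) ≈ 62.27°.

≈ 69°N, 62°E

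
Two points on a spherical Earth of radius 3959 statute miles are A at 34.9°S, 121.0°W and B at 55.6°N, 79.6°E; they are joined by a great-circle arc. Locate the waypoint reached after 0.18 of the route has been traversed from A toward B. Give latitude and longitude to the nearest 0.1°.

Write both endpoints as unit vectors p₁, p₂ with components (cos φ cos λ, cos φ sin λ, sin φ).
The central angle between the endpoints is δ = arccos(p₁·p₂) ≈ 2.704 rad (154.9°).
Interpolate at f = 0.18 with slerp weights a = sin((1−f)δ)/sin δ ≈ 1.884, b = sin(fδ)/sin δ ≈ 1.104.
p = a·p₁ + b·p₂ ≈ (-0.683, -0.711, -0.167); φ = arcsin(p_z) ≈ -9.61°, λ = atan2(p_y, p_x) ≈ -133.86°.

≈ 9.6°S, 133.9°W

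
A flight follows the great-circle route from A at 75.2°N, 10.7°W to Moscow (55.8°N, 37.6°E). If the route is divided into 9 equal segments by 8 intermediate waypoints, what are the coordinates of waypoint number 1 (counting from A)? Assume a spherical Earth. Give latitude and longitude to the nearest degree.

≈ 74°N, 1°W

From cos δ = sin φ₁ sin φ₂ + cos φ₁ cos φ₂ cos Δλ, the central angle is δ ≈ 0.462 rad (26.5°).
Interpolate at f = 1/9 with slerp weights a = sin((1−f)δ)/sin δ ≈ 0.896, b = sin(fδ)/sin δ ≈ 0.115.
p = a·p₁ + b·p₂ ≈ (0.276, -0.003, 0.961); φ = arcsin(p_z) ≈ 73.97°, λ = atan2(p_y, p_x) ≈ -0.62°.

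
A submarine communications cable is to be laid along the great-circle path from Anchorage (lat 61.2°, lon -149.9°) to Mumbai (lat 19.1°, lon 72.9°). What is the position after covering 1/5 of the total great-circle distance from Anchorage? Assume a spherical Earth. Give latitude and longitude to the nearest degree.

Convert each endpoint to a unit vector on the sphere (x = cos φ cos λ, y = cos φ sin λ, z = sin φ).
The central angle between the endpoints is δ = arccos(p₁·p₂) ≈ 1.618 rad (92.7°).
Interpolate at f = 1/5 with slerp weights a = sin((1−f)δ)/sin δ ≈ 0.963, b = sin(fδ)/sin δ ≈ 0.318.
p = a·p₁ + b·p₂ ≈ (-0.313, 0.055, 0.948); φ = arcsin(p_z) ≈ 71.47°, λ = atan2(p_y, p_x) ≈ 170.06°.

≈ lat 71°, lon 170°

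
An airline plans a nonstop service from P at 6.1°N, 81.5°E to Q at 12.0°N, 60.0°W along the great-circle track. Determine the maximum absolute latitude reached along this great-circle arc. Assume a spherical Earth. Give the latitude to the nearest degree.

≈ 26°N

The great circle lies in the plane with unit normal n̂ = (p₁ × p₂)/|p₁ × p₂|.
Here n̂_z ≈ -0.899; the vertex latitude is φ_max = arccos|n̂_z| ≈ 26.0°.
Check via Clairaut: cos φ_max = |cos φ₁| · sin C = cos(6.1°)·sin(64.7°) ≈ 0.899, again giving ≈ 26.0°.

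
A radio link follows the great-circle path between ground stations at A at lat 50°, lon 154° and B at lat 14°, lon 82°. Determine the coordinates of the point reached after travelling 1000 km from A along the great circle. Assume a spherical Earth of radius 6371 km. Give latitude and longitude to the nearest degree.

From cos δ = sin φ₁ sin φ₂ + cos φ₁ cos φ₂ cos Δλ, the central angle is δ ≈ 1.183 rad (67.8°). The total great-circle distance is δ·R ≈ 1.183 × 6371 ≈ 7538 km, so the target fraction is f = 1000/7538 ≈ 0.133.
Interpolate at f ≈ 0.133 with slerp weights a = sin((1−f)δ)/sin δ ≈ 0.924, b = sin(fδ)/sin δ ≈ 0.169.
p = a·p₁ + b·p₂ ≈ (-0.511, 0.423, 0.749); φ = arcsin(p_z) ≈ 48.47°, λ = atan2(p_y, p_x) ≈ 140.41°.

≈ lat 48°, lon 140°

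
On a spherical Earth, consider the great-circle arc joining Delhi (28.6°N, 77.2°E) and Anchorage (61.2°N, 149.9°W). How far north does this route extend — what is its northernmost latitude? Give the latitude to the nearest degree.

The great circle lies in the plane with unit normal n̂ = (p₁ × p₂)/|p₁ × p₂|.
Here n̂_z ≈ +0.313; the vertex latitude is φ_max = arccos|n̂_z| ≈ 71.8°.
Check via Clairaut: cos φ_max = |cos φ₁| · sin C = cos(28.6°)·sin(20.9°) ≈ 0.313, again giving ≈ 71.8°.

≈ 72°N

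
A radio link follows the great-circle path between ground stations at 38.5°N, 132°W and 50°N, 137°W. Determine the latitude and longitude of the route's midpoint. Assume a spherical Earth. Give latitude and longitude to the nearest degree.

≈ 44°N, 134°W

From cos δ = sin φ₁ sin φ₂ + cos φ₁ cos φ₂ cos Δλ, the central angle is δ ≈ 0.210 rad (12.0°).
Interpolate at f = 1/2 with slerp weights a = sin((1−f)δ)/sin δ ≈ 0.503, b = sin(fδ)/sin δ ≈ 0.503.
p = a·p₁ + b·p₂ ≈ (-0.500, -0.513, 0.698); φ = arcsin(p_z) ≈ 44.28°, λ = atan2(p_y, p_x) ≈ -134.25°.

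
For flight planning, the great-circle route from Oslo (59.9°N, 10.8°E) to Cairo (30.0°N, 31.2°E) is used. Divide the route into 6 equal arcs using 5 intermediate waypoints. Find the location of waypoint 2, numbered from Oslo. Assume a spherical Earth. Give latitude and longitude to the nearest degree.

≈ 50°N, 20°E

Write both endpoints as unit vectors p₁, p₂ with components (cos φ cos λ, cos φ sin λ, sin φ).
The central angle between the endpoints is δ = arccos(p₁·p₂) ≈ 0.574 rad (32.9°).
Interpolate at f = 2/6 with slerp weights a = sin((1−f)δ)/sin δ ≈ 0.688, b = sin(fδ)/sin δ ≈ 0.350.
p = a·p₁ + b·p₂ ≈ (0.598, 0.222, 0.770); φ = arcsin(p_z) ≈ 50.36°, λ = atan2(p_y, p_x) ≈ 20.34°.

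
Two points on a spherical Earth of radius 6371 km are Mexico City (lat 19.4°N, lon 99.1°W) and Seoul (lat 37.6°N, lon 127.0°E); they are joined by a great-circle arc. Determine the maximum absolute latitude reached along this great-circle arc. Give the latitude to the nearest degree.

≈ 55°N

The great circle lies in the plane with unit normal n̂ = (p₁ × p₂)/|p₁ × p₂|.
Here n̂_z ≈ -0.567; the vertex latitude is φ_max = arccos|n̂_z| ≈ 55.4°.
Check via Clairaut: cos φ_max = |cos φ₁| · sin C = cos(19.4°)·sin(37.0°) ≈ 0.567, again giving ≈ 55.4°.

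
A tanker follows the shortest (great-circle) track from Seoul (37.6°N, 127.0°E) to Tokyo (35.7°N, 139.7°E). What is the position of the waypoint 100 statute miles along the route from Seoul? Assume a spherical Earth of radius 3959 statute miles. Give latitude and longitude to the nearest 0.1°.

≈ 37.4°N, 128.8°E

Write both endpoints as unit vectors p₁, p₂ with components (cos φ cos λ, cos φ sin λ, sin φ).
The central angle between the endpoints is δ = arccos(p₁·p₂) ≈ 0.181 rad (10.4°). The total great-circle distance is δ·R ≈ 0.181 × 3959 ≈ 716 mi, so the target fraction is f = 100/716 ≈ 0.140.
Interpolate at f ≈ 0.140 with slerp weights a = sin((1−f)δ)/sin δ ≈ 0.861, b = sin(fδ)/sin δ ≈ 0.140.
p = a·p₁ + b·p₂ ≈ (-0.498, 0.619, 0.608); φ = arcsin(p_z) ≈ 37.42°, λ = atan2(p_y, p_x) ≈ 128.81°.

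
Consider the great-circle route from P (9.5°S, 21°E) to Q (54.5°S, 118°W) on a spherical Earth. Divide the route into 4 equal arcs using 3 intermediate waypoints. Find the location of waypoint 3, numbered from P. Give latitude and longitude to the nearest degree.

≈ (67°S, 67°W)

Write both endpoints as unit vectors p₁, p₂ with components (cos φ cos λ, cos φ sin λ, sin φ).
The central angle between the endpoints is δ = arccos(p₁·p₂) ≈ 1.873 rad (107.3°).
Interpolate at f = 3/4 with slerp weights a = sin((1−f)δ)/sin δ ≈ 0.473, b = sin(fδ)/sin δ ≈ 1.033.
p = a·p₁ + b·p₂ ≈ (0.154, -0.363, -0.919); φ = arcsin(p_z) ≈ -66.81°, λ = atan2(p_y, p_x) ≈ -67.03°.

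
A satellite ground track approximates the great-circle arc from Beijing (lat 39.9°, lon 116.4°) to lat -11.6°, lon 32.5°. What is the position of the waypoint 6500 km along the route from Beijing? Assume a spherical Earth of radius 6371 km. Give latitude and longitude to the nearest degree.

Write both endpoints as unit vectors p₁, p₂ with components (cos φ cos λ, cos φ sin λ, sin φ).
The central angle between the endpoints is δ = arccos(p₁·p₂) ≈ 1.620 rad (92.8°). The total great-circle distance is δ·R ≈ 1.620 × 6371 ≈ 10321 km, so the target fraction is f = 6500/10321 ≈ 0.630.
Interpolate at f ≈ 0.630 with slerp weights a = sin((1−f)δ)/sin δ ≈ 0.565, b = sin(fδ)/sin δ ≈ 0.853.
p = a·p₁ + b·p₂ ≈ (0.512, 0.837, 0.191); φ = arcsin(p_z) ≈ 11.00°, λ = atan2(p_y, p_x) ≈ 58.55°.

≈ lat 11°, lon 59°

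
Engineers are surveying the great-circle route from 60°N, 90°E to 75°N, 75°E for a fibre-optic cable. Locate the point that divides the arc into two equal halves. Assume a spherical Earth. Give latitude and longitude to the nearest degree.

≈ 68°N, 85°E

Write both endpoints as unit vectors p₁, p₂ with components (cos φ cos λ, cos φ sin λ, sin φ).
The central angle between the endpoints is δ = arccos(p₁·p₂) ≈ 0.278 rad (15.9°).
Interpolate at f = 1/2 with slerp weights a = sin((1−f)δ)/sin δ ≈ 0.505, b = sin(fδ)/sin δ ≈ 0.505.
p = a·p₁ + b·p₂ ≈ (0.034, 0.379, 0.925); φ = arcsin(p_z) ≈ 67.66°, λ = atan2(p_y, p_x) ≈ 84.90°.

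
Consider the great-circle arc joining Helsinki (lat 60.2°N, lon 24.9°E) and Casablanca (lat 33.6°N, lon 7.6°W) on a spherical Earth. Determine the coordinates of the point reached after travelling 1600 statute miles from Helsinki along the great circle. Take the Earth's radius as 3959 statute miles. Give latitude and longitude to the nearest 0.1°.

≈ lat 42.9°N, lon 0.6°W

Convert each endpoint to a unit vector on the sphere (x = cos φ cos λ, y = cos φ sin λ, z = sin φ).
The central angle between the endpoints is δ = arccos(p₁·p₂) ≈ 0.593 rad (34.0°). The total great-circle distance is δ·R ≈ 0.593 × 3959 ≈ 2347 mi, so the target fraction is f = 1600/2347 ≈ 0.682.
Interpolate at f ≈ 0.682 with slerp weights a = sin((1−f)δ)/sin δ ≈ 0.336, b = sin(fδ)/sin δ ≈ 0.704.
p = a·p₁ + b·p₂ ≈ (0.732, -0.007, 0.681); φ = arcsin(p_z) ≈ 42.91°, λ = atan2(p_y, p_x) ≈ -0.57°.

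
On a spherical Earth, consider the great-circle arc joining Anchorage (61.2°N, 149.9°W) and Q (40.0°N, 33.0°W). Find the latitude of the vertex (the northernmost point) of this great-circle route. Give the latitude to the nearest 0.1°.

The great circle lies in the plane with unit normal n̂ = (p₁ × p₂)/|p₁ × p₂|.
Here n̂_z ≈ +0.358; the vertex latitude is φ_max = arccos|n̂_z| ≈ 69.0°.
Check via Clairaut: cos φ_max = |cos φ₁| · sin C = cos(61.2°)·sin(48.1°) ≈ 0.358, again giving ≈ 69.0°.

≈ 69.0°N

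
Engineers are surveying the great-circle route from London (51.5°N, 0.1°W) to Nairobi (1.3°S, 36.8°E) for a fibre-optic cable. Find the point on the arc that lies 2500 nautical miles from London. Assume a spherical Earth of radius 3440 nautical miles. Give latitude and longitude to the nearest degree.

Write both endpoints as unit vectors p₁, p₂ with components (cos φ cos λ, cos φ sin λ, sin φ).
The central angle between the endpoints is δ = arccos(p₁·p₂) ≈ 1.070 rad (61.3°). The total great-circle distance is δ·R ≈ 1.070 × 3440 ≈ 3682 nmi, so the target fraction is f = 2500/3682 ≈ 0.679.
Interpolate at f ≈ 0.679 with slerp weights a = sin((1−f)δ)/sin δ ≈ 0.384, b = sin(fδ)/sin δ ≈ 0.757.
p = a·p₁ + b·p₂ ≈ (0.845, 0.453, 0.283); φ = arcsin(p_z) ≈ 16.45°, λ = atan2(p_y, p_x) ≈ 28.20°.

≈ (16°N, 28°E)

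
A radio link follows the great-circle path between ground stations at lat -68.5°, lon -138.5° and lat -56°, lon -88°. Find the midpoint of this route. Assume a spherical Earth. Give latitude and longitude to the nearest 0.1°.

Convert each endpoint to a unit vector on the sphere (x = cos φ cos λ, y = cos φ sin λ, z = sin φ).
The central angle between the endpoints is δ = arccos(p₁·p₂) ≈ 0.447 rad (25.6°).
Interpolate at f = 1/2 with slerp weights a = sin((1−f)δ)/sin δ ≈ 0.513, b = sin(fδ)/sin δ ≈ 0.513.
p = a·p₁ + b·p₂ ≈ (-0.131, -0.411, -0.902); φ = arcsin(p_z) ≈ -64.45°, λ = atan2(p_y, p_x) ≈ -107.64°.

≈ lat -64.4°, lon -107.6°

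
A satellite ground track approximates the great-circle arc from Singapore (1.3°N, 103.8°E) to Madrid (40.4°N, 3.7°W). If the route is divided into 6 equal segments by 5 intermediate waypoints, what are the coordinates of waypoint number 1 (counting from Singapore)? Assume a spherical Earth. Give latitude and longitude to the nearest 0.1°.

≈ (12.6°N, 90.9°E)

The haversine formula gives a central angle δ ≈ 1.787 rad (102.4°) between the endpoints.
Interpolate at f = 1/6 with slerp weights a = sin((1−f)δ)/sin δ ≈ 1.020, b = sin(fδ)/sin δ ≈ 0.300.
p = a·p₁ + b·p₂ ≈ (-0.015, 0.976, 0.218); φ = arcsin(p_z) ≈ 12.58°, λ = atan2(p_y, p_x) ≈ 90.88°.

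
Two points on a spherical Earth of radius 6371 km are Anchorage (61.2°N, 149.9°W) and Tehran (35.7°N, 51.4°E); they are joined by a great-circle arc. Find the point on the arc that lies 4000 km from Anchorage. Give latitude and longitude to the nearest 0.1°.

The haversine formula gives a central angle δ ≈ 1.423 rad (81.6°) between the endpoints. The total great-circle distance is δ·R ≈ 1.423 × 6371 ≈ 9068 km, so the target fraction is f = 4000/9068 ≈ 0.441.
Interpolate at f ≈ 0.441 with slerp weights a = sin((1−f)δ)/sin δ ≈ 0.722, b = sin(fδ)/sin δ ≈ 0.594.
p = a·p₁ + b·p₂ ≈ (-0.000, 0.202, 0.979); φ = arcsin(p_z) ≈ 78.32°, λ = atan2(p_y, p_x) ≈ 90.03°.

≈ (78.3°N, 90.0°E)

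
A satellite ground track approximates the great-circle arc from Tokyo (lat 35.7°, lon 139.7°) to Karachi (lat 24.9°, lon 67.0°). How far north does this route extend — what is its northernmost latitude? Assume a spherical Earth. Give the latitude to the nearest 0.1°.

≈ 37.4°

The great circle lies in the plane with unit normal n̂ = (p₁ × p₂)/|p₁ × p₂|.
Here n̂_z ≈ -0.794; the vertex latitude is φ_max = arccos|n̂_z| ≈ 37.4°.
Check via Clairaut: cos φ_max = |cos φ₁| · sin C = cos(35.7°)·sin(78.0°) ≈ 0.794, again giving ≈ 37.4°.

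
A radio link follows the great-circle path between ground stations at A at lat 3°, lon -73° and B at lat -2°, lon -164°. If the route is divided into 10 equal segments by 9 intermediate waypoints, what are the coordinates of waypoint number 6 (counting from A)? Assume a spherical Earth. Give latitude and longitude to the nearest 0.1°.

≈ lat 0.2°, lon -127.6°

Convert each endpoint to a unit vector on the sphere (x = cos φ cos λ, y = cos φ sin λ, z = sin φ).
The central angle between the endpoints is δ = arccos(p₁·p₂) ≈ 1.590 rad (91.1°).
Interpolate at f = 6/10 with slerp weights a = sin((1−f)δ)/sin δ ≈ 0.594, b = sin(fδ)/sin δ ≈ 0.816.
p = a·p₁ + b·p₂ ≈ (-0.610, -0.792, 0.003); φ = arcsin(p_z) ≈ 0.15°, λ = atan2(p_y, p_x) ≈ -127.62°.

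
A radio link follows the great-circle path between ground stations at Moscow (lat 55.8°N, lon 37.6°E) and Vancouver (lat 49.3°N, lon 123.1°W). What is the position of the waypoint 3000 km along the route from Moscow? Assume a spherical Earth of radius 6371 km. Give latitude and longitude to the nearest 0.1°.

≈ lat 80.2°N, lon 0.6°E

From cos δ = sin φ₁ sin φ₂ + cos φ₁ cos φ₂ cos Δλ, the central angle is δ ≈ 1.286 rad (73.7°). The total great-circle distance is δ·R ≈ 1.286 × 6371 ≈ 8192 km, so the target fraction is f = 3000/8192 ≈ 0.366.
Interpolate at f ≈ 0.366 with slerp weights a = sin((1−f)δ)/sin δ ≈ 0.758, b = sin(fδ)/sin δ ≈ 0.473.
p = a·p₁ + b·p₂ ≈ (0.169, 0.002, 0.986); φ = arcsin(p_z) ≈ 80.25°, λ = atan2(p_y, p_x) ≈ 0.61°.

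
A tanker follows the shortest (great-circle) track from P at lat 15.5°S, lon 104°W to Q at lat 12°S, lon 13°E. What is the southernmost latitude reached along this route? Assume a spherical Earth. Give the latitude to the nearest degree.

The great circle lies in the plane with unit normal n̂ = (p₁ × p₂)/|p₁ × p₂|.
Here n̂_z ≈ +0.905; the vertex latitude is φ_max = arccos|n̂_z| ≈ 25.2°.
Check via Clairaut: cos φ_max = |cos φ₁| · sin C = cos(15.5°)·sin(110.1°) ≈ 0.905, again giving ≈ 25.2°.

≈ 25°S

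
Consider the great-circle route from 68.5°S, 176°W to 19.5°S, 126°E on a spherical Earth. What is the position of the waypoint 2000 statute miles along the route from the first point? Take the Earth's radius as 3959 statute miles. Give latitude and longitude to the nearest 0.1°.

≈ 48.1°S, 142.2°E

Convert each endpoint to a unit vector on the sphere (x = cos φ cos λ, y = cos φ sin λ, z = sin φ).
The central angle between the endpoints is δ = arccos(p₁·p₂) ≈ 1.055 rad (60.4°). The total great-circle distance is δ·R ≈ 1.055 × 3959 ≈ 4175 mi, so the target fraction is f = 2000/4175 ≈ 0.479.
Interpolate at f ≈ 0.479 with slerp weights a = sin((1−f)δ)/sin δ ≈ 0.600, b = sin(fδ)/sin δ ≈ 0.556.
p = a·p₁ + b·p₂ ≈ (-0.528, 0.409, -0.744); φ = arcsin(p_z) ≈ -48.10°, λ = atan2(p_y, p_x) ≈ 142.23°.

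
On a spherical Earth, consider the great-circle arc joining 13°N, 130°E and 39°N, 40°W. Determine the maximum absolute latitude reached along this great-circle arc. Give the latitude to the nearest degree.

The great circle lies in the plane with unit normal n̂ = (p₁ × p₂)/|p₁ × p₂|.
Here n̂_z ≈ -0.165; the vertex latitude is φ_max = arccos|n̂_z| ≈ 80.5°.
Check via Clairaut: cos φ_max = |cos φ₁| · sin C = cos(13.0°)·sin(9.8°) ≈ 0.165, again giving ≈ 80.5°.

≈ 81°N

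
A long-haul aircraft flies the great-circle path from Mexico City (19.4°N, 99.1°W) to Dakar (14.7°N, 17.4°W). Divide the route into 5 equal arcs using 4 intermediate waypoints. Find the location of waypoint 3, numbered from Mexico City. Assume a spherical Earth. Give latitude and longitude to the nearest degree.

From cos δ = sin φ₁ sin φ₂ + cos φ₁ cos φ₂ cos Δλ, the central angle is δ ≈ 1.353 rad (77.5°).
Interpolate at f = 3/5 with slerp weights a = sin((1−f)δ)/sin δ ≈ 0.528, b = sin(fδ)/sin δ ≈ 0.743.
p = a·p₁ + b·p₂ ≈ (0.607, -0.706, 0.364); φ = arcsin(p_z) ≈ 21.34°, λ = atan2(p_y, p_x) ≈ -49.32°.

≈ 21°N, 49°W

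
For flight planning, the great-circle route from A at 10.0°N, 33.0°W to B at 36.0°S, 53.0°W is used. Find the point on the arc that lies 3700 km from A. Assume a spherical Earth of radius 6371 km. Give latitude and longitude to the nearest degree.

From cos δ = sin φ₁ sin φ₂ + cos φ₁ cos φ₂ cos Δλ, the central angle is δ ≈ 0.868 rad (49.7°). The total great-circle distance is δ·R ≈ 0.868 × 6371 ≈ 5528 km, so the target fraction is f = 3700/5528 ≈ 0.669.
Interpolate at f ≈ 0.669 with slerp weights a = sin((1−f)δ)/sin δ ≈ 0.371, b = sin(fδ)/sin δ ≈ 0.719.
p = a·p₁ + b·p₂ ≈ (0.657, -0.664, -0.358); φ = arcsin(p_z) ≈ -21.00°, λ = atan2(p_y, p_x) ≈ -45.31°.

≈ 21°S, 45°W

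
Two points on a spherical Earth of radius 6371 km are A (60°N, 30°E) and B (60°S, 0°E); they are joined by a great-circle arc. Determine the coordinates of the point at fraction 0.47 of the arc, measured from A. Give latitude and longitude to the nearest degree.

The haversine formula gives a central angle δ ≈ 2.134 rad (122.2°) between the endpoints.
Interpolate at f = 0.47 with slerp weights a = sin((1−f)δ)/sin δ ≈ 1.070, b = sin(fδ)/sin δ ≈ 0.997.
p = a·p₁ + b·p₂ ≈ (0.962, 0.267, 0.063); φ = arcsin(p_z) ≈ 3.63°, λ = atan2(p_y, p_x) ≈ 15.54°.

≈ (4°N, 16°E)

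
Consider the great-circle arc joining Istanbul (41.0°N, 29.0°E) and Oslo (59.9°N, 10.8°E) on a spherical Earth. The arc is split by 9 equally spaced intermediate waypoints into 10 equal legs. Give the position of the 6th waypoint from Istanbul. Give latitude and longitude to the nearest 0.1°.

The haversine formula gives a central angle δ ≈ 0.384 rad (22.0°) between the endpoints.
Interpolate at f = 6/10 with slerp weights a = sin((1−f)δ)/sin δ ≈ 0.408, b = sin(fδ)/sin δ ≈ 0.610.
p = a·p₁ + b·p₂ ≈ (0.570, 0.207, 0.795); φ = arcsin(p_z) ≈ 52.68°, λ = atan2(p_y, p_x) ≈ 19.94°.

≈ (52.7°N, 19.9°E)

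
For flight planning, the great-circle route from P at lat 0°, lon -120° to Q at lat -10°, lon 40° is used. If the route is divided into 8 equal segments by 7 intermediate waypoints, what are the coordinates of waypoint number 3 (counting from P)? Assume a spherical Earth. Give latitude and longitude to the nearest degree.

≈ lat -23°, lon -64°

Write both endpoints as unit vectors p₁, p₂ with components (cos φ cos λ, cos φ sin λ, sin φ).
The central angle between the endpoints is δ = arccos(p₁·p₂) ≈ 2.753 rad (157.7°).
Interpolate at f = 3/8 with slerp weights a = sin((1−f)δ)/sin δ ≈ 2.609, b = sin(fδ)/sin δ ≈ 2.265.
p = a·p₁ + b·p₂ ≈ (0.404, -0.826, -0.393); φ = arcsin(p_z) ≈ -23.17°, λ = atan2(p_y, p_x) ≈ -63.90°.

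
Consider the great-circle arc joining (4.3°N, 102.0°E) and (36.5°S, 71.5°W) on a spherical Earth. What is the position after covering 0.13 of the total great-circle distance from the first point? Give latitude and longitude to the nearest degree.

≈ (15°S, 99°E)

From cos δ = sin φ₁ sin φ₂ + cos φ₁ cos φ₂ cos Δλ, the central angle is δ ≈ 2.570 rad (147.3°).
Interpolate at f = 0.13 with slerp weights a = sin((1−f)δ)/sin δ ≈ 1.455, b = sin(fδ)/sin δ ≈ 0.606.
p = a·p₁ + b·p₂ ≈ (-0.147, 0.957, -0.252); φ = arcsin(p_z) ≈ -14.57°, λ = atan2(p_y, p_x) ≈ 98.73°.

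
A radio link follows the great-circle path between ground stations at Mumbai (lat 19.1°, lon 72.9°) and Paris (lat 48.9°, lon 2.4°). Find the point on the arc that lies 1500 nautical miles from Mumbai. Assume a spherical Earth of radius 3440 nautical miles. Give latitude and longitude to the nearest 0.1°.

Convert each endpoint to a unit vector on the sphere (x = cos φ cos λ, y = cos φ sin λ, z = sin φ).
The central angle between the endpoints is δ = arccos(p₁·p₂) ≈ 1.100 rad (63.0°). The total great-circle distance is δ·R ≈ 1.100 × 3440 ≈ 3783 nmi, so the target fraction is f = 1500/3783 ≈ 0.397.
Interpolate at f ≈ 0.397 with slerp weights a = sin((1−f)δ)/sin δ ≈ 0.691, b = sin(fδ)/sin δ ≈ 0.474.
p = a·p₁ + b·p₂ ≈ (0.503, 0.637, 0.583); φ = arcsin(p_z) ≈ 35.69°, λ = atan2(p_y, p_x) ≈ 51.70°.

≈ lat 35.7°, lon 51.7°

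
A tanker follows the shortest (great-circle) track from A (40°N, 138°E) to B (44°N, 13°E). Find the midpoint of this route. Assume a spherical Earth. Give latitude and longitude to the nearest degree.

≈ (63°N, 79°E)

Convert each endpoint to a unit vector on the sphere (x = cos φ cos λ, y = cos φ sin λ, z = sin φ).
The central angle between the endpoints is δ = arccos(p₁·p₂) ≈ 1.440 rad (82.5°).
Interpolate at f = 1/2 with slerp weights a = sin((1−f)δ)/sin δ ≈ 0.665, b = sin(fδ)/sin δ ≈ 0.665.
p = a·p₁ + b·p₂ ≈ (0.088, 0.449, 0.889); φ = arcsin(p_z) ≈ 62.81°, λ = atan2(p_y, p_x) ≈ 78.96°.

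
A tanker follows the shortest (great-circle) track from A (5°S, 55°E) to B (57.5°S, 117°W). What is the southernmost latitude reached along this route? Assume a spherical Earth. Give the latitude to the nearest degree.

The great circle lies in the plane with unit normal n̂ = (p₁ × p₂)/|p₁ × p₂|.
Here n̂_z ≈ -0.084; the vertex latitude is φ_max = arccos|n̂_z| ≈ 85.2°.

≈ 85°S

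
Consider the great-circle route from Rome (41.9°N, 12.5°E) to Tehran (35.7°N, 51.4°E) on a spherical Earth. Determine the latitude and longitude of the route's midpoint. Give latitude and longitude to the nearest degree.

Convert each endpoint to a unit vector on the sphere (x = cos φ cos λ, y = cos φ sin λ, z = sin φ).
The central angle between the endpoints is δ = arccos(p₁·p₂) ≈ 0.535 rad (30.7°).
Interpolate at f = 1/2 with slerp weights a = sin((1−f)δ)/sin δ ≈ 0.518, b = sin(fδ)/sin δ ≈ 0.518.
p = a·p₁ + b·p₂ ≈ (0.639, 0.413, 0.649); φ = arcsin(p_z) ≈ 40.45°, λ = atan2(p_y, p_x) ≈ 32.83°.

≈ (40°N, 33°E)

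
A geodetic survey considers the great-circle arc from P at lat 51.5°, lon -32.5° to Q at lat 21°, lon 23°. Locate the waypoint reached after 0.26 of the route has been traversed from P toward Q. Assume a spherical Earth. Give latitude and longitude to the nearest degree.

From cos δ = sin φ₁ sin φ₂ + cos φ₁ cos φ₂ cos Δλ, the central angle is δ ≈ 0.915 rad (52.4°).
Interpolate at f = 0.26 with slerp weights a = sin((1−f)δ)/sin δ ≈ 0.791, b = sin(fδ)/sin δ ≈ 0.297.
p = a·p₁ + b·p₂ ≈ (0.671, -0.156, 0.725); φ = arcsin(p_z) ≈ 46.49°, λ = atan2(p_y, p_x) ≈ -13.09°.

≈ lat 46°, lon -13°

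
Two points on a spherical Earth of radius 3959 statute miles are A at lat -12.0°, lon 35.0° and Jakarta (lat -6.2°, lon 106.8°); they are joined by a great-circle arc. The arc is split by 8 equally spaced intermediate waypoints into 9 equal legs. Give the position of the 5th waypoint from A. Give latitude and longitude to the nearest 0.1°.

≈ lat -10.8°, lon 75.2°

The haversine formula gives a central angle δ ≈ 1.239 rad (71.0°) between the endpoints.
Interpolate at f = 5/9 with slerp weights a = sin((1−f)δ)/sin δ ≈ 0.553, b = sin(fδ)/sin δ ≈ 0.672.
p = a·p₁ + b·p₂ ≈ (0.250, 0.950, -0.188); φ = arcsin(p_z) ≈ -10.81°, λ = atan2(p_y, p_x) ≈ 75.23°.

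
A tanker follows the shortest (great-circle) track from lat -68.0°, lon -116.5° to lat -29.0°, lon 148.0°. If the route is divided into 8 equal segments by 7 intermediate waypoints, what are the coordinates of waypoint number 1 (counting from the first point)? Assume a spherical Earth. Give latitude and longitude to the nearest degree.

≈ lat -69°, lon -139°

Write both endpoints as unit vectors p₁, p₂ with components (cos φ cos λ, cos φ sin λ, sin φ).
The central angle between the endpoints is δ = arccos(p₁·p₂) ≈ 1.139 rad (65.3°).
Interpolate at f = 1/8 with slerp weights a = sin((1−f)δ)/sin δ ≈ 0.925, b = sin(fδ)/sin δ ≈ 0.156.
p = a·p₁ + b·p₂ ≈ (-0.270, -0.238, -0.933); φ = arcsin(p_z) ≈ -68.90°, λ = atan2(p_y, p_x) ≈ -138.71°.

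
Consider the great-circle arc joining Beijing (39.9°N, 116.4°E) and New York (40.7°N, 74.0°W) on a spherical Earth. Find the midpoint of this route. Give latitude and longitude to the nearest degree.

Convert each endpoint to a unit vector on the sphere (x = cos φ cos λ, y = cos φ sin λ, z = sin φ).
The central angle between the endpoints is δ = arccos(p₁·p₂) ≈ 1.725 rad (98.8°).
Interpolate at f = 1/2 with slerp weights a = sin((1−f)δ)/sin δ ≈ 0.769, b = sin(fδ)/sin δ ≈ 0.769.
p = a·p₁ + b·p₂ ≈ (-0.102, -0.032, 0.994); φ = arcsin(p_z) ≈ 83.89°, λ = atan2(p_y, p_x) ≈ -162.52°.

≈ 84°N, 163°W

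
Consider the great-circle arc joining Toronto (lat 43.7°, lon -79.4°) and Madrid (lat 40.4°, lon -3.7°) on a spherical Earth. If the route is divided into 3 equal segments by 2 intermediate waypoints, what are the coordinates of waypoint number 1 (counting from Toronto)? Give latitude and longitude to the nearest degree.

Convert each endpoint to a unit vector on the sphere (x = cos φ cos λ, y = cos φ sin λ, z = sin φ).
The central angle between the endpoints is δ = arccos(p₁·p₂) ≈ 0.947 rad (54.3°).
Interpolate at f = 1/3 with slerp weights a = sin((1−f)δ)/sin δ ≈ 0.727, b = sin(fδ)/sin δ ≈ 0.383.
p = a·p₁ + b·p₂ ≈ (0.387, -0.536, 0.750); φ = arcsin(p_z) ≈ 48.62°, λ = atan2(p_y, p_x) ≈ -54.12°.

≈ lat 49°, lon -54°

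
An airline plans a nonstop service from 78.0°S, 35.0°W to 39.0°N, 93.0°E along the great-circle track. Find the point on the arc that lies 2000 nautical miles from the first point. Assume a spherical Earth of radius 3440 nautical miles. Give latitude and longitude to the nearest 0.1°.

≈ 60.8°S, 65.1°E

Convert each endpoint to a unit vector on the sphere (x = cos φ cos λ, y = cos φ sin λ, z = sin φ).
The central angle between the endpoints is δ = arccos(p₁·p₂) ≈ 2.367 rad (135.6°). The total great-circle distance is δ·R ≈ 2.367 × 3440 ≈ 8144 nmi, so the target fraction is f = 2000/8144 ≈ 0.246.
Interpolate at f ≈ 0.246 with slerp weights a = sin((1−f)δ)/sin δ ≈ 1.397, b = sin(fδ)/sin δ ≈ 0.786.
p = a·p₁ + b·p₂ ≈ (0.206, 0.443, -0.873); φ = arcsin(p_z) ≈ -60.75°, λ = atan2(p_y, p_x) ≈ 65.06°.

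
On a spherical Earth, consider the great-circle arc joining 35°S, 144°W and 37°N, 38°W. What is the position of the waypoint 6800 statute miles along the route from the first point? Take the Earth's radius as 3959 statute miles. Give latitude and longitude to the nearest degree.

From cos δ = sin φ₁ sin φ₂ + cos φ₁ cos φ₂ cos Δλ, the central angle is δ ≈ 2.124 rad (121.7°). The total great-circle distance is δ·R ≈ 2.124 × 3959 ≈ 8409 mi, so the target fraction is f = 6800/8409 ≈ 0.809.
Interpolate at f ≈ 0.809 with slerp weights a = sin((1−f)δ)/sin δ ≈ 0.465, b = sin(fδ)/sin δ ≈ 1.163.
p = a·p₁ + b·p₂ ≈ (0.424, -0.795, 0.433); φ = arcsin(p_z) ≈ 25.67°, λ = atan2(p_y, p_x) ≈ -61.96°.

≈ 26°N, 62°W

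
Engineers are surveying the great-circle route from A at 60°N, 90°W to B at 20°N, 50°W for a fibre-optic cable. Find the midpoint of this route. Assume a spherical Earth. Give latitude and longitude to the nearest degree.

Convert each endpoint to a unit vector on the sphere (x = cos φ cos λ, y = cos φ sin λ, z = sin φ).
The central angle between the endpoints is δ = arccos(p₁·p₂) ≈ 0.855 rad (49.0°).
Interpolate at f = 1/2 with slerp weights a = sin((1−f)δ)/sin δ ≈ 0.549, b = sin(fδ)/sin δ ≈ 0.549.
p = a·p₁ + b·p₂ ≈ (0.332, -0.670, 0.664); φ = arcsin(p_z) ≈ 41.59°, λ = atan2(p_y, p_x) ≈ -63.66°.

≈ 42°N, 64°W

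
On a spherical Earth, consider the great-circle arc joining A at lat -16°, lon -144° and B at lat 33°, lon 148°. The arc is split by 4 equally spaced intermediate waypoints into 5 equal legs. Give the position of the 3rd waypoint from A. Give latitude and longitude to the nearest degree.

≈ lat 15°, lon 178°

Write both endpoints as unit vectors p₁, p₂ with components (cos φ cos λ, cos φ sin λ, sin φ).
The central angle between the endpoints is δ = arccos(p₁·p₂) ≈ 1.418 rad (81.3°).
Interpolate at f = 3/5 with slerp weights a = sin((1−f)δ)/sin δ ≈ 0.544, b = sin(fδ)/sin δ ≈ 0.761.
p = a·p₁ + b·p₂ ≈ (-0.964, 0.031, 0.264); φ = arcsin(p_z) ≈ 15.34°, λ = atan2(p_y, p_x) ≈ 178.16°.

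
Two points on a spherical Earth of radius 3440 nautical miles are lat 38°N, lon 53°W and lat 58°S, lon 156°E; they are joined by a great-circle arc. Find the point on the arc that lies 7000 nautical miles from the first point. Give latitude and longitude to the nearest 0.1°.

Convert each endpoint to a unit vector on the sphere (x = cos φ cos λ, y = cos φ sin λ, z = sin φ).
The central angle between the endpoints is δ = arccos(p₁·p₂) ≈ 2.662 rad (152.5°). The total great-circle distance is δ·R ≈ 2.662 × 3440 ≈ 9158 nmi, so the target fraction is f = 7000/9158 ≈ 0.764.
Interpolate at f ≈ 0.764 with slerp weights a = sin((1−f)δ)/sin δ ≈ 1.273, b = sin(fδ)/sin δ ≈ 1.939.
p = a·p₁ + b·p₂ ≈ (-0.335, -0.383, -0.861); φ = arcsin(p_z) ≈ -59.40°, λ = atan2(p_y, p_x) ≈ -131.16°.

≈ lat 59.4°S, lon 131.2°W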